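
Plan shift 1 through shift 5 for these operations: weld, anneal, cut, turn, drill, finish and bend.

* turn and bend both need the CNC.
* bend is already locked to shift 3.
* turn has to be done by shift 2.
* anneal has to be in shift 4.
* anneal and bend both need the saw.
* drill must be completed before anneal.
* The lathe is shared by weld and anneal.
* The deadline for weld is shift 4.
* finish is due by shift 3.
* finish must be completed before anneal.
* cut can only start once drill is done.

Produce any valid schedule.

anneal=shift 4, cut=shift 2, finish=shift 1, weld=shift 1, bend=shift 3, turn=shift 1, drill=shift 1

Checking: drill(shift 1) before anneal(shift 4); drill(shift 1) before cut(shift 2); finish(shift 1) before anneal(shift 4); anneal(shift 4) != bend(shift 3); weld(shift 1) != anneal(shift 4); turn(shift 1) != bend(shift 3); finish=shift 1 in [shift 1,shift 3]; turn=shift 1 in [shift 1,shift 2]; bend=shift 3 in [shift 3,shift 3]; weld=shift 1 in [shift 1,shift 4]; anneal=shift 4 in [shift 4,shift 4].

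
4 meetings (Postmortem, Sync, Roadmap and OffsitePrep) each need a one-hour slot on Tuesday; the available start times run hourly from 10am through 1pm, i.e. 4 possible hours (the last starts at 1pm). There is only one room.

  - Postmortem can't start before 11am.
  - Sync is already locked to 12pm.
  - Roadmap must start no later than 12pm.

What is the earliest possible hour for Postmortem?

Postmortem is available from 11am.
Postmortem at 11am is achievable: OffsitePrep in 1pm; Sync in 12pm; Postmortem in 11am; Roadmap in 10am.

11am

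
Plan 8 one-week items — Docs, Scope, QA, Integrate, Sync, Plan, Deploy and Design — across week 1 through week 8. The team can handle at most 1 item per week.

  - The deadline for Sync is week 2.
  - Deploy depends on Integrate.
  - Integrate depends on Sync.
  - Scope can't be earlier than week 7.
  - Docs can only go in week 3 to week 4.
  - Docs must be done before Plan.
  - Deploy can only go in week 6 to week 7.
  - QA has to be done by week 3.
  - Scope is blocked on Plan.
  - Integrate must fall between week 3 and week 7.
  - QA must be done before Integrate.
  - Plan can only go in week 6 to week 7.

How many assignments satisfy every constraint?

20

Splitting on Docs: it can be week 3 (8), week 4 (12). Listing each branch's schedules as (Scope, QA, Integrate, Sync, Plan, Deploy, Design) by week number:
Docs=week 3: (8,1,4,2,6,7,5) (8,1,4,2,7,6,5) (8,1,5,2,6,7,4) (8,1,5,2,7,6,4) (8,2,4,1,6,7,5) (8,2,4,1,7,6,5) (8,2,5,1,6,7,4) (8,2,5,1,7,6,4) — 8.
Docs=week 4: (8,1,3,2,6,7,5) (8,1,3,2,7,6,5) (8,1,5,2,6,7,3) (8,1,5,2,7,6,3) (8,2,3,1,6,7,5) (8,2,3,1,7,6,5) (8,2,5,1,6,7,3) (8,2,5,1,7,6,3) (8,3,5,1,6,7,2) (8,3,5,1,7,6,2) (8,3,5,2,6,7,1) (8,3,5,2,7,6,1) — 12.
Summing: 8 + 12 = 20.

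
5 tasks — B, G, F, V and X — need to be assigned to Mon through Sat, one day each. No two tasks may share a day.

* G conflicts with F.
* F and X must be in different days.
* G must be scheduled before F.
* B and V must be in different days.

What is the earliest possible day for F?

Precedence pushes F to at least Tue.
F at Tue is achievable: X=Fri; V=Thu; G=Mon; B=Wed; F=Tue.

Tue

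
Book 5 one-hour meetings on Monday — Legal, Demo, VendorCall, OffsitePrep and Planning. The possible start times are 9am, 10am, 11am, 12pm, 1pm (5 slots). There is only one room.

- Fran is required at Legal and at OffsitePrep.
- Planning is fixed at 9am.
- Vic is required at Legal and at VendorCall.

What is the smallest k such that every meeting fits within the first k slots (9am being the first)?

5

With at most 1 per slot and 5 meetings, at least 5 slots are needed.
5 works (last occupied slot: 1pm): for example Legal in 10am; Demo in 11am; VendorCall in 12pm; Planning in 9am; OffsitePrep in 1pm.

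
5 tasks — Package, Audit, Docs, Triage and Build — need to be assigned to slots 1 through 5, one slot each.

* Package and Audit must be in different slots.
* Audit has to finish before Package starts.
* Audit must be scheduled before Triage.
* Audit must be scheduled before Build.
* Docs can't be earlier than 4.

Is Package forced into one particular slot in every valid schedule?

Package can be 2 (e.g. Build=2, Docs=4, Audit=1, Package=2, Triage=2) or 3 (e.g. Docs -> 4, Build -> 2, Package -> 3, Audit -> 1, Triage -> 2).

No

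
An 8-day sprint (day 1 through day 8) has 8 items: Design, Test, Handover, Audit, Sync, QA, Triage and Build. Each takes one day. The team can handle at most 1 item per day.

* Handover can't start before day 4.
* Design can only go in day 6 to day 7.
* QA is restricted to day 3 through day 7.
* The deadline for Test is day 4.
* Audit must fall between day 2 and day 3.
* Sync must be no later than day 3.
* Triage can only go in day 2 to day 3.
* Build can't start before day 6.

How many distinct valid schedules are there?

12

Splitting on Design: it can be day 6 (6), day 7 (6). Listing each branch's schedules as (Test, Handover, Audit, Sync, QA, Triage, Build) by day number:
Design=day 6: (4,5,2,1,7,3,8) (4,5,3,1,7,2,8) (4,7,2,1,5,3,8) (4,7,3,1,5,2,8) (4,8,2,1,5,3,7) (4,8,3,1,5,2,7) — 6.
Design=day 7: (4,5,2,1,6,3,8) (4,5,3,1,6,2,8) (4,6,2,1,5,3,8) (4,6,3,1,5,2,8) (4,8,2,1,5,3,6) (4,8,3,1,5,2,6) — 6.
Summing: 6 + 6 = 12.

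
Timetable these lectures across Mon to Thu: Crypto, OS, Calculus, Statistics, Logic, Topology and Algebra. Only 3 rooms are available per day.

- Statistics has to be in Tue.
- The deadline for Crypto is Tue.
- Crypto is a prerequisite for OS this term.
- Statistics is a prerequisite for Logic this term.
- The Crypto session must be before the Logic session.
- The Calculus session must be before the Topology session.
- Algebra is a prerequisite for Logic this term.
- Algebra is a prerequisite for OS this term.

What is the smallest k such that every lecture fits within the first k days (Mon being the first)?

The precedence chain requires at least 2 distinct days.
With at most 3 per day and 7 lectures, at least 3 days are needed.
Propagating the time windows through the other constraints, Logic can't land before Wed — that is day 3 counting from Mon — so the schedule must run through at least 3 days.
3 works (last occupied day: Wed): for example Algebra -> Mon, OS -> Tue, Crypto -> Mon, Statistics -> Tue, Logic -> Wed, Topology -> Tue, Calculus -> Mon.

3 days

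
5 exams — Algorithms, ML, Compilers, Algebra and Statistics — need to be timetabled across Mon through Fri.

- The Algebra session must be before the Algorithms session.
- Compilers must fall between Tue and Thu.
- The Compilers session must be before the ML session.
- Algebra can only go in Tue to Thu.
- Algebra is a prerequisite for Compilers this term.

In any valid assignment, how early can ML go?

Precedence pushes ML to at least Thu.
ML at Thu is achievable: Algebra -> Tue, Compilers -> Wed, Statistics -> Mon, Algorithms -> Wed, ML -> Thu.

Thu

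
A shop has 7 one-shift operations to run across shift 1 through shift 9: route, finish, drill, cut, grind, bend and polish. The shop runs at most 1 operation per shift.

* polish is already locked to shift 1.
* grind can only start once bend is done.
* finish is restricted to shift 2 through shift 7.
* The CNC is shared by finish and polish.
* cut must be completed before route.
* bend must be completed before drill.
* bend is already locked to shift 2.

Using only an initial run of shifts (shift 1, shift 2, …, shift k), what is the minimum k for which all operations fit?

The precedence chain requires at least 2 distinct shifts.
With at most 1 per shift and 7 operations, at least 7 shifts are needed.
Propagating the time windows through the other constraints, drill can't land before shift 3, so the schedule must run through at least shift 3.
7 works (last occupied shift: shift 7): for example drill -> shift 6, polish -> shift 1, cut -> shift 4, bend -> shift 2, route -> shift 5, finish -> shift 3, grind -> shift 7.

7 shifts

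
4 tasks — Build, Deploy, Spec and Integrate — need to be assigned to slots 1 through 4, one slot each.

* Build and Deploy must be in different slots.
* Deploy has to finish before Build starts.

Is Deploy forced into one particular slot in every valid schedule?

No

Deploy can be 1 (e.g. Spec in 1; Build in 2; Integrate in 1; Deploy in 1) or 2 (e.g. Deploy=2, Spec=1, Build=3, Integrate=1).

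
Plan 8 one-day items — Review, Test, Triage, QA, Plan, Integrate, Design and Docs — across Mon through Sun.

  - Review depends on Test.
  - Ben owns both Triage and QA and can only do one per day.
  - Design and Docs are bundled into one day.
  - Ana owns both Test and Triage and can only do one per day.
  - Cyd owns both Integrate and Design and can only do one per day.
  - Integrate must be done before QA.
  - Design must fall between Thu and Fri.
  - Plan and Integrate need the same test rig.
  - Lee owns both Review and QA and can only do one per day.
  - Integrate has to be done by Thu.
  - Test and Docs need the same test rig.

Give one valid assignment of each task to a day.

Triage=Tue; QA=Wed; Design=Thu; Test=Mon; Docs=Thu; Review=Tue; Integrate=Mon; Plan=Tue

Checking: Test(Mon) before Review(Tue); Integrate(Mon) before QA(Wed); Plan(Tue) != Integrate(Mon); Review(Tue) != QA(Wed); Test(Mon) != Docs(Thu); Integrate(Mon) != Design(Thu); Test(Mon) != Triage(Tue); Triage(Tue) != QA(Wed); Design = Docs = Thu; Integrate=Mon in [Mon,Thu]; Design=Thu in [Thu,Fri].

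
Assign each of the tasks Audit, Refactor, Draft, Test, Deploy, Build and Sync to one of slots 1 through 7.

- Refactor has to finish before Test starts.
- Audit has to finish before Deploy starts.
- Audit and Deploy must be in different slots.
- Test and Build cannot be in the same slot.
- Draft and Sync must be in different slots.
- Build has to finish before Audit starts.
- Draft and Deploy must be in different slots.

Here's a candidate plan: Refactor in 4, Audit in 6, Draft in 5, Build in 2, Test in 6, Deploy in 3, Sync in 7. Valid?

Audit and Deploy must be in different slots — holds.
Draft and Sync must be in different slots — holds.
Test and Build cannot be in the same slot — holds.
Audit has to finish before Deploy starts — violated.
Draft and Deploy must be in different slots — holds.
Refactor has to finish before Test starts — holds.
Build has to finish before Audit starts — holds.

No. Audit has to finish before Deploy starts is not satisfied.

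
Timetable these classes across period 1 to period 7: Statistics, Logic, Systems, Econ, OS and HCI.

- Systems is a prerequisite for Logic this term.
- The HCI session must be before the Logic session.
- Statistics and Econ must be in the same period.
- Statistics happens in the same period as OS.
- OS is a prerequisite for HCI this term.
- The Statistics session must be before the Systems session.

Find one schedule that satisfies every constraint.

Econ=period 1; Logic=period 3; OS=period 1; HCI=period 2; Statistics=period 1; Systems=period 2

Checking: HCI(period 2) before Logic(period 3); Systems(period 2) before Logic(period 3); OS(period 1) before HCI(period 2); Statistics(period 1) before Systems(period 2); Statistics = Econ = period 1; Statistics = OS = period 1.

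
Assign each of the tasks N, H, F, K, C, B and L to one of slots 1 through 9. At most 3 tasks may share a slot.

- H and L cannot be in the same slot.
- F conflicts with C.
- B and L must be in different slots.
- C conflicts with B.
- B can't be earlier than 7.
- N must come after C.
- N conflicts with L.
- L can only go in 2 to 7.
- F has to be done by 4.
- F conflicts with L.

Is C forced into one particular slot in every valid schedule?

No

C can be 1 (e.g. K -> 1, B -> 7, N -> 2, H -> 1, F -> 2, L -> 3, C -> 1) or 2 (e.g. K=1, F=1, B=7, N=3, C=2, L=2, H=1).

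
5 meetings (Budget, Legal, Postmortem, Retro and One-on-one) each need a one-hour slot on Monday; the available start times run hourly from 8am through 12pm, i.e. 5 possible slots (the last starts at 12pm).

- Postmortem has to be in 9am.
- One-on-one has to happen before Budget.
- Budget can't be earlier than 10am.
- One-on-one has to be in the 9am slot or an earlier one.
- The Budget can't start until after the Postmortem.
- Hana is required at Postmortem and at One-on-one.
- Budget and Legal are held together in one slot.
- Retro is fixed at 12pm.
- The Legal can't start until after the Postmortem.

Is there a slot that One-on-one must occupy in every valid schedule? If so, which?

One-on-one's window is 8am–9am.
Postmortem is fixed at 9am, and One-on-one can't share a slot with Postmortem.
So One-on-one must be 8am.

8am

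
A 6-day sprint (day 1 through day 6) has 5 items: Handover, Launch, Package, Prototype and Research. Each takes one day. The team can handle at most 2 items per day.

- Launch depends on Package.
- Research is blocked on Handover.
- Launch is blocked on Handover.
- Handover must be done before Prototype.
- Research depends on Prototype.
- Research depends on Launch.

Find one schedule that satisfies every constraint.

Launch in day 2; Prototype in day 2; Handover in day 1; Research in day 3; Package in day 1

Checking: Handover(day 1) before Launch(day 2); Handover(day 1) before Prototype(day 2); Handover(day 1) before Research(day 3); Package(day 1) before Launch(day 2); Launch(day 2) before Research(day 3); Prototype(day 2) before Research(day 3); max 2 per day (cap 2).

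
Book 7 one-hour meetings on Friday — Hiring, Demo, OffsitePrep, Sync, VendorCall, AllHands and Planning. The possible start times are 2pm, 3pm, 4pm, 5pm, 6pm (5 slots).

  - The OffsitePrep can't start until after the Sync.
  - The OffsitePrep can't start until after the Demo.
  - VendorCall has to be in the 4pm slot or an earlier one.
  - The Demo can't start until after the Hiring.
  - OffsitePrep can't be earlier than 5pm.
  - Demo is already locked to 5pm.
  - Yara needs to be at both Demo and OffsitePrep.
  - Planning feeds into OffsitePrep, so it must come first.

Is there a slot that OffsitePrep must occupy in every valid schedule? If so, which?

OffsitePrep's window is 5pm–6pm.
Demo is fixed at 5pm, and OffsitePrep can't share a slot with Demo.
So OffsitePrep must be 6pm.

6pm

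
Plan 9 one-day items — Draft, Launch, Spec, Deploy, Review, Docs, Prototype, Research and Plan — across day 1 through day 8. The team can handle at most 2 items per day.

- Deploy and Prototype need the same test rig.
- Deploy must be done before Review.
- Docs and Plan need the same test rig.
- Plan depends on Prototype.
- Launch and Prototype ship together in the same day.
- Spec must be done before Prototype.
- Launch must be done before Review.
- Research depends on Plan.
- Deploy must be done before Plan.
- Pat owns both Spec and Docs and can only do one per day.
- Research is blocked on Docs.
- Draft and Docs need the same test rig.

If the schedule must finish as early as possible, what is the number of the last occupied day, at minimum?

The precedence chain requires at least 4 distinct days.
With at most 2 per day and 9 tasks, at least 5 days are needed.
5 works (last occupied day: day 5): for example Docs in day 4, Deploy in day 1, Spec in day 1, Launch in day 2, Draft in day 5, Review in day 3, Plan in day 3, Prototype in day 2, Research in day 5.

5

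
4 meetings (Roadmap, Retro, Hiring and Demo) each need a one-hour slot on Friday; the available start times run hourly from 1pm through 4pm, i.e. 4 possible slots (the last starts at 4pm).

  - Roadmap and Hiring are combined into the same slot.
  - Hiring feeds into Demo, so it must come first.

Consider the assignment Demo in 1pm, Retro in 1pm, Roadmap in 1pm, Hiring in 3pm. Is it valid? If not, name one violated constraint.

Invalid. Hiring feeds into Demo, so it must come first.

Hiring feeds into Demo, so it must come first — violated.
Roadmap and Hiring are combined into the same slot — violated.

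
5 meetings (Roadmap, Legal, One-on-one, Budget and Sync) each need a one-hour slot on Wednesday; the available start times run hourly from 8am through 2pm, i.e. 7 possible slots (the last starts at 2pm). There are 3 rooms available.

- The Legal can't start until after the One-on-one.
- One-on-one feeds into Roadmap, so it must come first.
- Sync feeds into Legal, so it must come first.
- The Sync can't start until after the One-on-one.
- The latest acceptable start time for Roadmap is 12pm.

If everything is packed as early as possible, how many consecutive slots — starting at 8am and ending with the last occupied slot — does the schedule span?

3

The precedence chain requires at least 3 distinct slots.
With at most 3 per slot and 5 meetings, at least 2 slots are needed.
3 works (last occupied slot: 10am): for example Sync -> 9am; Budget -> 8am; Roadmap -> 9am; One-on-one -> 8am; Legal -> 10am.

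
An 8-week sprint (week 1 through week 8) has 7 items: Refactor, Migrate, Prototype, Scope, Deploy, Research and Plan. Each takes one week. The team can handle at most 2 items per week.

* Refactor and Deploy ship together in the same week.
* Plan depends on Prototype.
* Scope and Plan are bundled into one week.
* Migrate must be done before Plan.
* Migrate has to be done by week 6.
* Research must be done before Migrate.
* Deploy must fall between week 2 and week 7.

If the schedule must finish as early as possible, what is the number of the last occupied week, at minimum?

The precedence chain requires at least 3 distinct weeks.
With at most 2 per week and 7 tasks, at least 4 weeks are needed.
4 works (last occupied week: week 4): for example Research in week 1; Deploy in week 2; Migrate in week 3; Plan in week 4; Refactor in week 2; Prototype in week 1; Scope in week 4.

week 4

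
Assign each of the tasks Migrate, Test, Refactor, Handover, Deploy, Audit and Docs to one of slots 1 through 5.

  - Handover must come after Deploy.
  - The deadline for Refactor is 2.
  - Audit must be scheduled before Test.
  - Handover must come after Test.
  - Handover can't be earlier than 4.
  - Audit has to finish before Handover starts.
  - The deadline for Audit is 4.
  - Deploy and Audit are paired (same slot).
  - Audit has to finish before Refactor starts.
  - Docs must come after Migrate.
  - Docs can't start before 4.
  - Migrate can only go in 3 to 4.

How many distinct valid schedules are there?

15

Splitting on Migrate: it can be 3 (10), 4 (5). Listing each branch's schedules as (Test, Refactor, Handover, Deploy, Audit, Docs):
Migrate=3: (2,2,4,1,1,4) (2,2,4,1,1,5) (2,2,5,1,1,4) (2,2,5,1,1,5) (3,2,4,1,1,4) (3,2,4,1,1,5) (3,2,5,1,1,4) (3,2,5,1,1,5) (4,2,5,1,1,4) (4,2,5,1,1,5) — 10.
Migrate=4: (2,2,4,1,1,5) (2,2,5,1,1,5) (3,2,4,1,1,5) (3,2,5,1,1,5) (4,2,5,1,1,5) — 5.
Summing: 10 + 5 = 15.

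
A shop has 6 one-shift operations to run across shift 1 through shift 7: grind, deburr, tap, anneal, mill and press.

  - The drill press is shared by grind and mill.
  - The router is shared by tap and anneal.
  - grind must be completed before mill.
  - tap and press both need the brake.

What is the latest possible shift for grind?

shift 6

Downstream work caps grind at shift 6.
grind at shift 6 is achievable: tap in shift 1, grind in shift 6, anneal in shift 2, deburr in shift 1, press in shift 2, mill in shift 7.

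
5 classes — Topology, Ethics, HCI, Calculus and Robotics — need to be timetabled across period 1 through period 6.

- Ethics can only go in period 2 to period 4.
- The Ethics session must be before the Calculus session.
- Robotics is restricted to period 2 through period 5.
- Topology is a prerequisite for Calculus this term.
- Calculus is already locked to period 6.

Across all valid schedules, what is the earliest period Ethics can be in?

period 2

Ethics is available from period 2; Ethics's own window allows nothing later than period 4.
Ethics at period 2 is achievable: Calculus=period 6; Robotics=period 2; Topology=period 1; Ethics=period 2; HCI=period 1.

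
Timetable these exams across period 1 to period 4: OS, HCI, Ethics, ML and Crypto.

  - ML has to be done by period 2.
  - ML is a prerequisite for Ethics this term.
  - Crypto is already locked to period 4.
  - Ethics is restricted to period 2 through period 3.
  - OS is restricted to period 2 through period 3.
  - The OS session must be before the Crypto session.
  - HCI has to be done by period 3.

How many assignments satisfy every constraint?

Splitting on OS: it can be period 2 (9), period 3 (9). Listing each branch's schedules as (HCI, Ethics, ML, Crypto) by period number:
OS=period 2: (1,2,1,4) (1,3,1,4) (1,3,2,4) (2,2,1,4) (2,3,1,4) (2,3,2,4) (3,2,1,4) (3,3,1,4) (3,3,2,4) — 9.
OS=period 3: (1,2,1,4) (1,3,1,4) (1,3,2,4) (2,2,1,4) (2,3,1,4) (2,3,2,4) (3,2,1,4) (3,3,1,4) (3,3,2,4) — 9.
Summing: 9 + 9 = 18.

18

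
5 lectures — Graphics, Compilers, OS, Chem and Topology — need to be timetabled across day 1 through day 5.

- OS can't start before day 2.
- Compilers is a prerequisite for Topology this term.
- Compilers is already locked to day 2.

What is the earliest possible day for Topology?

Precedence pushes Topology to at least day 3.
Topology at day 3 is achievable: Compilers=day 2; Graphics=day 1; OS=day 2; Topology=day 3; Chem=day 1.

day 3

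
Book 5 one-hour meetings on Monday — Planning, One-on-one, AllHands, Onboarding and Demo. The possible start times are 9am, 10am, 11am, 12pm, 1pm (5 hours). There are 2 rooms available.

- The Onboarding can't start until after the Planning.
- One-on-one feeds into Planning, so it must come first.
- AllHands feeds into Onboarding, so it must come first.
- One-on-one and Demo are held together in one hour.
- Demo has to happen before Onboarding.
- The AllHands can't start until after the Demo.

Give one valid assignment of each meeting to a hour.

One-on-one=9am, AllHands=10am, Onboarding=11am, Planning=10am, Demo=9am

Checking: AllHands(10am) before Onboarding(11am); Planning(10am) before Onboarding(11am); One-on-one(9am) before Planning(10am); Demo(9am) before AllHands(10am); Demo(9am) before Onboarding(11am); One-on-one = Demo = 9am; max 2 per hour (cap 2).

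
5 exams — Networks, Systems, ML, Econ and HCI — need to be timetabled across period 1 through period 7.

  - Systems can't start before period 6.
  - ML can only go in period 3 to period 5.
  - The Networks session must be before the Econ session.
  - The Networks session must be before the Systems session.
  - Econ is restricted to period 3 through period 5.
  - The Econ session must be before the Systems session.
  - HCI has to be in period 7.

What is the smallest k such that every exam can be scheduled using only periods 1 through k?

The precedence chain requires at least 3 distinct periods.
HCI can't be placed before period 7, so the schedule must run through at least period 7.
7 works (last occupied period: period 7): for example HCI -> period 7; Econ -> period 3; Systems -> period 6; ML -> period 3; Networks -> period 1.

7 periods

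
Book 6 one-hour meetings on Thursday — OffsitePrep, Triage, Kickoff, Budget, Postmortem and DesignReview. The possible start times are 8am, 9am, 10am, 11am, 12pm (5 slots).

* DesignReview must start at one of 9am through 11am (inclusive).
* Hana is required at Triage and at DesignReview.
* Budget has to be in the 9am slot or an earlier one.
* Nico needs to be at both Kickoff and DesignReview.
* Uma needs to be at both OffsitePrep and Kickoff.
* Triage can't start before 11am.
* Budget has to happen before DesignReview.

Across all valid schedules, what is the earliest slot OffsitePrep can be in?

8am

OffsitePrep at 8am is achievable: Postmortem=8am, DesignReview=9am, Kickoff=10am, Triage=11am, OffsitePrep=8am, Budget=8am.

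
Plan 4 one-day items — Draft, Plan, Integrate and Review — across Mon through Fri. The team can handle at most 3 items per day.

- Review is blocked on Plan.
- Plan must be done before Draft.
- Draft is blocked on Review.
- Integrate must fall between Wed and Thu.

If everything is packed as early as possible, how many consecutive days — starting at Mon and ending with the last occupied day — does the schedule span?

3 days

The precedence chain requires at least 3 distinct days.
With at most 3 per day and 4 tasks, at least 2 days are needed.
3 works (last occupied day: Wed): for example Integrate in Wed; Draft in Wed; Review in Tue; Plan in Mon.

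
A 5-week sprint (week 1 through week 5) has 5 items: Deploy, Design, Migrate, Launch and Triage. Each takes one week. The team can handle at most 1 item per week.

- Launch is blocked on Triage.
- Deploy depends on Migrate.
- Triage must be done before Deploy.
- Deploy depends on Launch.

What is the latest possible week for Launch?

week 4

Precedence pushes Launch to at least week 2; downstream work caps Launch at week 4.
Launch at week 4 is achievable: Triage=week 1, Deploy=week 5, Launch=week 4, Design=week 3, Migrate=week 2.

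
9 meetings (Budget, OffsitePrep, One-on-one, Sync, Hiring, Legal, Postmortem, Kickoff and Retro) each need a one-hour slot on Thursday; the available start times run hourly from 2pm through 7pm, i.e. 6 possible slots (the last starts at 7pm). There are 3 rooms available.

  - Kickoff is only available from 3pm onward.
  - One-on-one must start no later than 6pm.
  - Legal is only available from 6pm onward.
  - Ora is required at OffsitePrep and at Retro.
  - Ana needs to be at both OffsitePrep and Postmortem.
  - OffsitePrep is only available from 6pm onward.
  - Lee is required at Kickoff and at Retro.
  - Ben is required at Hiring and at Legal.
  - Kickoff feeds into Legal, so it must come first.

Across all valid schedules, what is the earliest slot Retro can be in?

2pm

Retro at 2pm is achievable: Retro in 2pm, Hiring in 3pm, Kickoff in 3pm, One-on-one in 2pm, Budget in 2pm, Legal in 6pm, Postmortem in 4pm, OffsitePrep in 6pm, Sync in 3pm.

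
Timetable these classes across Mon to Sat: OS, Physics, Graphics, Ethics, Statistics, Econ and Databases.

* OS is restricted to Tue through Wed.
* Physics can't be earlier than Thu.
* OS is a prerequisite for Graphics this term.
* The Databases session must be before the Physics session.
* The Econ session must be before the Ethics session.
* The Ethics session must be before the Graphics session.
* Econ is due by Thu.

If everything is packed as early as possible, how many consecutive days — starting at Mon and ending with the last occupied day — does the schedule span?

The precedence chain requires at least 3 distinct days.
Physics can't be placed before Thu — that is day 4 counting from Mon — so the schedule must run through at least 4 days.
4 works (last occupied day: Thu): for example Physics=Thu; Databases=Mon; OS=Tue; Statistics=Mon; Econ=Mon; Graphics=Wed; Ethics=Tue.

4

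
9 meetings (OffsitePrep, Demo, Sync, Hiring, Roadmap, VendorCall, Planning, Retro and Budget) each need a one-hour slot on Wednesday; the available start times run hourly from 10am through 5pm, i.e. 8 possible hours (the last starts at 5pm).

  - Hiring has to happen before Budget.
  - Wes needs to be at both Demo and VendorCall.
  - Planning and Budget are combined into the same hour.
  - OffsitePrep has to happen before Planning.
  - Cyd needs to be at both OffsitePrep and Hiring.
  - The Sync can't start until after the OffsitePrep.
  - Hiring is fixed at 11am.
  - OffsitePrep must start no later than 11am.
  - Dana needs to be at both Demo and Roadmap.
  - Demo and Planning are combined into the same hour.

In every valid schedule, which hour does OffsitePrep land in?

OffsitePrep's window is 10am–11am.
Hiring is fixed at 11am, and OffsitePrep can't share a hour with Hiring.
So OffsitePrep must be 10am.

10am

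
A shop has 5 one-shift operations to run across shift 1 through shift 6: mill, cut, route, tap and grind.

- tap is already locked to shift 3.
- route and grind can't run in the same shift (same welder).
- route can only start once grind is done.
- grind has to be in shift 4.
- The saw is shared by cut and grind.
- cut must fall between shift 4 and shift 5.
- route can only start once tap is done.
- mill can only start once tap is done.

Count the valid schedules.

6

Splitting on mill: it can be shift 4 (2), shift 5 (2), shift 6 (2). Listing each branch's schedules as (cut, route, tap, grind) by shift number:
mill=shift 4: (5,5,3,4) (5,6,3,4) — 2.
mill=shift 5: (5,5,3,4) (5,6,3,4) — 2.
mill=shift 6: (5,5,3,4) (5,6,3,4) — 2.
Summing: 2 + 2 + 2 = 6.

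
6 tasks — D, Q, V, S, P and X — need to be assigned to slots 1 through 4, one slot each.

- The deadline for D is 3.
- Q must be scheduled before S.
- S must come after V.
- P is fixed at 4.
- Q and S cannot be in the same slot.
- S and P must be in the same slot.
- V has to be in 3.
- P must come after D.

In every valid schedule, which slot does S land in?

Precedence pushes S to at least 4.
So S is pinned to 4.

4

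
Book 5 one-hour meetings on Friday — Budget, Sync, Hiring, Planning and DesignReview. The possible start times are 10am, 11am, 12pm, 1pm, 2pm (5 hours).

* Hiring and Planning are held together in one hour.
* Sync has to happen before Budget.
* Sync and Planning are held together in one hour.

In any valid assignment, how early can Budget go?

11am

Precedence pushes Budget to at least 11am.
Budget at 11am is achievable: Planning=10am, Budget=11am, DesignReview=10am, Sync=10am, Hiring=10am.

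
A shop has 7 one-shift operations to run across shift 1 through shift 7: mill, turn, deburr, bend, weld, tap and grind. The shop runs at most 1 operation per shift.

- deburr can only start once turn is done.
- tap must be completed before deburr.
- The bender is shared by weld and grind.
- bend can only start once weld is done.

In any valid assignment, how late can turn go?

shift 6

Downstream work caps turn at shift 6.
turn at shift 6 is achievable: turn -> shift 6, deburr -> shift 7, mill -> shift 4, tap -> shift 3, grind -> shift 5, weld -> shift 1, bend -> shift 2.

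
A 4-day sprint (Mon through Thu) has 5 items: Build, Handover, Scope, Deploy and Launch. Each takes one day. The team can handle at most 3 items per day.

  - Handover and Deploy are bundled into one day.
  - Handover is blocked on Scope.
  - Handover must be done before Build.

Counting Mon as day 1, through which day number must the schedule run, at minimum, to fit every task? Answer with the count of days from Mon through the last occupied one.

The precedence chain requires at least 3 distinct days.
With at most 3 per day and 5 tasks, at least 2 days are needed.
3 works (last occupied day: Wed): for example Scope=Mon; Handover=Tue; Deploy=Tue; Launch=Mon; Build=Wed.

3 days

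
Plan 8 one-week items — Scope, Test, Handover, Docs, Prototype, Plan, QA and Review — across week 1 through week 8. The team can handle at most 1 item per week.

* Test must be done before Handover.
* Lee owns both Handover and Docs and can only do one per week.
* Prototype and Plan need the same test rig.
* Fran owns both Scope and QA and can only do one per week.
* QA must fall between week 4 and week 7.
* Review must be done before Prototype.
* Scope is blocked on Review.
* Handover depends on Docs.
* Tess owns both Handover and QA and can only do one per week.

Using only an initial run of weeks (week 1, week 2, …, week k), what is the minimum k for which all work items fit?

8 weeks

The precedence chain requires at least 2 distinct weeks.
With at most 1 per week and 8 work items, at least 8 weeks are needed.
QA can't be placed before week 4, so the schedule must run through at least week 4.
8 works (last occupied week: week 8): for example Handover=week 3, Prototype=week 7, Review=week 5, Docs=week 2, QA=week 4, Plan=week 8, Test=week 1, Scope=week 6.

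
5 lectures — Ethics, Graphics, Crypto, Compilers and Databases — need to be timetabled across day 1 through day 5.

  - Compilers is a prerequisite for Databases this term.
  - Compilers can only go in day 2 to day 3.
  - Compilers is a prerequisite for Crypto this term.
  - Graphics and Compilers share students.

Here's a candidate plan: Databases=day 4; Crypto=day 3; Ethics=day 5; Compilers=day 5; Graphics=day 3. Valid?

No — it violates: Compilers can only go in day 2 to day 3

Graphics and Compilers share students — holds.
Compilers can only go in day 2 to day 3 — violated.
Compilers is a prerequisite for Crypto this term — violated.
Compilers is a prerequisite for Databases this term — violated.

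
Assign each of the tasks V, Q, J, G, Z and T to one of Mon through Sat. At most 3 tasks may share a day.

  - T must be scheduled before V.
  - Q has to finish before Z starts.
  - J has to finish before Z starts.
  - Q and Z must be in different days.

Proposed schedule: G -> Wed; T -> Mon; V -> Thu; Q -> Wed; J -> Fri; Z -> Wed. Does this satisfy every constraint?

Q has to finish before Z starts — violated.
Q and Z must be in different days — violated.
At most 3 tasks may share a day — holds.
T must be scheduled before V — holds.
J has to finish before Z starts — violated.

No. J has to finish before Z starts is not satisfied.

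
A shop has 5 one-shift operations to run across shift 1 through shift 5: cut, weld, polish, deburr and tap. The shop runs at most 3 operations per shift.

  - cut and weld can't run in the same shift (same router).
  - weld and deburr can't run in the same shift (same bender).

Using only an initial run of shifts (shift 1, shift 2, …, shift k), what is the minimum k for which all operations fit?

2

With at most 3 per shift and 5 operations, at least 2 shifts are needed.
2 works (last occupied shift: shift 2): for example tap in shift 2, weld in shift 2, deburr in shift 1, cut in shift 1, polish in shift 1.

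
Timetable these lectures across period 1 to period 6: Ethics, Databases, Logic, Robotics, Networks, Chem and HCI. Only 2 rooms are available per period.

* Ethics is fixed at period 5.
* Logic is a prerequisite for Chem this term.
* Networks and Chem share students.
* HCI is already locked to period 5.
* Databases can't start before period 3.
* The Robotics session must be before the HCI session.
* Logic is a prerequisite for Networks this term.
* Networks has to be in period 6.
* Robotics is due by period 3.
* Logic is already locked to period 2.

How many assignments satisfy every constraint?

Splitting on Databases: it can be period 3 (5), period 4 (6), period 6 (6). Listing each branch's schedules as (Ethics, Logic, Robotics, Networks, Chem, HCI) by period number:
Databases=period 3: (5,2,1,6,3,5) (5,2,1,6,4,5) (5,2,2,6,3,5) (5,2,2,6,4,5) (5,2,3,6,4,5) — 5.
Databases=period 4: (5,2,1,6,3,5) (5,2,1,6,4,5) (5,2,2,6,3,5) (5,2,2,6,4,5) (5,2,3,6,3,5) (5,2,3,6,4,5) — 6.
Databases=period 6: (5,2,1,6,3,5) (5,2,1,6,4,5) (5,2,2,6,3,5) (5,2,2,6,4,5) (5,2,3,6,3,5) (5,2,3,6,4,5) — 6.
Summing: 5 + 6 + 6 = 17.

17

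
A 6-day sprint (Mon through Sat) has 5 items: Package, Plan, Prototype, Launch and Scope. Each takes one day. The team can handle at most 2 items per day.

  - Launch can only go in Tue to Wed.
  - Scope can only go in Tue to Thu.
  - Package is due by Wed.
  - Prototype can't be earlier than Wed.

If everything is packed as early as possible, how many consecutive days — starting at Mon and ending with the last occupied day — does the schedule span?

With at most 2 per day and 5 work items, at least 3 days are needed.
Prototype can't be placed before Wed — that is day 3 counting from Mon — so the schedule must run through at least 3 days.
3 works (last occupied day: Wed): for example Scope in Tue, Launch in Tue, Plan in Mon, Prototype in Wed, Package in Mon.

3 days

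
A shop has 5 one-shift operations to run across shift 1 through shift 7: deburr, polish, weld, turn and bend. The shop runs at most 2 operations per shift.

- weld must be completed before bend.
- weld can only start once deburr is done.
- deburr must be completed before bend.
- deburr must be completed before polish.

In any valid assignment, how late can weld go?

shift 6

Precedence pushes weld to at least shift 2; downstream work caps weld at shift 6.
weld at shift 6 is achievable: deburr in shift 1, turn in shift 1, bend in shift 7, weld in shift 6, polish in shift 2.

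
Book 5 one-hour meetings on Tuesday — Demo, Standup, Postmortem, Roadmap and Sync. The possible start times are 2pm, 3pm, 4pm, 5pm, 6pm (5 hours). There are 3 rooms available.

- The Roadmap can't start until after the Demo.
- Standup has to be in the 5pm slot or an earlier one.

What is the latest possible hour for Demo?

5pm

Downstream work caps Demo at 5pm.
Demo at 5pm is achievable: Roadmap in 6pm, Sync in 2pm, Standup in 2pm, Demo in 5pm, Postmortem in 2pm.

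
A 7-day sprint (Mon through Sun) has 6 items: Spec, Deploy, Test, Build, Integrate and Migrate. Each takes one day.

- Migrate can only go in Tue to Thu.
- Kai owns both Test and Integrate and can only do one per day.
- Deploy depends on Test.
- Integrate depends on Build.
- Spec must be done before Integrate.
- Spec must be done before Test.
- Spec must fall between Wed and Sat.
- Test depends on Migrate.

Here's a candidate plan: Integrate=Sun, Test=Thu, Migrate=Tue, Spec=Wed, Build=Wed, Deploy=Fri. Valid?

Spec must be done before Test — holds.
Kai owns both Test and Integrate and can only do one per day — holds.
Integrate depends on Build — holds.
Spec must fall between Wed and Sat — holds.
Migrate can only go in Tue to Thu — holds.
Spec must be done before Integrate — holds.
Deploy depends on Test — holds.
Test depends on Migrate — holds.

Valid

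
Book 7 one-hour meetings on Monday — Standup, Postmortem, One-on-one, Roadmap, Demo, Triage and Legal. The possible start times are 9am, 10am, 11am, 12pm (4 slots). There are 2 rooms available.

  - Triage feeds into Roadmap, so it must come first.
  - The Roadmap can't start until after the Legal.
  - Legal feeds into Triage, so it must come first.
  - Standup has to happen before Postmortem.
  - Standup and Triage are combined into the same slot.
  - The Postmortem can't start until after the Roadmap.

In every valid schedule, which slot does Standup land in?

10am

Standup must be in the same slot as Triage, which can't be before 10am, so Standup is at least 10am; Standup must be in the same slot as Triage, which can't be after 10am, so Standup is at most 10am.
So Standup is pinned to 10am.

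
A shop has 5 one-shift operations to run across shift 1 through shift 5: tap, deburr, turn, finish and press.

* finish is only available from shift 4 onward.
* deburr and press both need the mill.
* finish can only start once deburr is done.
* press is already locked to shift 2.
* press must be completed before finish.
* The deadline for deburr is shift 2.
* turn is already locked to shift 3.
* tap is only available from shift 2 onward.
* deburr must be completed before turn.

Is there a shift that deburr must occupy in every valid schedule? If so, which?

shift 1

deburr's window is shift 1–shift 2.
press is fixed at shift 2, and deburr can't share a shift with press.
So deburr must be shift 1.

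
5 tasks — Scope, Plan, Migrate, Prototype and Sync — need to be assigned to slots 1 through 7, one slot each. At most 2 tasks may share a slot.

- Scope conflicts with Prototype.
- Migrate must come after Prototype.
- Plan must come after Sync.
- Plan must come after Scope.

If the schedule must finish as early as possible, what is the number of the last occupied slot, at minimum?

The precedence chain requires at least 2 distinct slots.
With at most 2 per slot and 5 tasks, at least 3 slots are needed.
3 works (last occupied slot: 3): for example Scope in 1, Plan in 2, Migrate in 3, Prototype in 2, Sync in 1.

slot 3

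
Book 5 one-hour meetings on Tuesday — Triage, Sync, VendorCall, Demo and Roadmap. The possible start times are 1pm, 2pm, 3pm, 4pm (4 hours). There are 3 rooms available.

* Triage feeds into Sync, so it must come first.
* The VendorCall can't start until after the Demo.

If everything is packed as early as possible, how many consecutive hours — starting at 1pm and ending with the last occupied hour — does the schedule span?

The precedence chain requires at least 2 distinct hours.
With at most 3 per hour and 5 meetings, at least 2 hours are needed.
2 works (last occupied hour: 2pm): for example Triage -> 1pm, Sync -> 2pm, VendorCall -> 2pm, Demo -> 1pm, Roadmap -> 1pm.

2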